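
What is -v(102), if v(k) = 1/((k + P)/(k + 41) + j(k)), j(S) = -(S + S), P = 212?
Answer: 143/28858 ≈ 0.0049553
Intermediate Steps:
j(S) = -2*S
v(k) = 1/(-2*k + (212 + k)/(41 + k)) (v(k) = 1/((k + 212)/(k + 41) - 2*k) = 1/((212 + k)/(41 + k) - 2*k) = 1/(-2*k + (212 + k)/(41 + k)))
-v(102) = -(41 + 102)/(212 - 81*102 - 2*102²) = -143/(212 - 8262 - 2*10404) = -143/(212 - 8262 - 20808) = -143/(-28858) = -(-1)*143/28858 = -1*(-143/28858) = 143/28858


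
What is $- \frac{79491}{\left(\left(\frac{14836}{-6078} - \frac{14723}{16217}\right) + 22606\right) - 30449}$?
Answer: $\frac{3917591757333}{386695241212} \approx 10.131$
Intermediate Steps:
$- \frac{79491}{\left(\left(\frac{14836}{-6078} - \frac{14723}{16217}\right) + 22606\right) - 30449} = - \frac{79491}{\left(\left(14836 \left(- \frac{1}{6078}\right) - \frac{14723}{16217}\right) + 22606\right) - 30449} = - \frac{79491}{\left(\left(- \frac{7418}{3039} - \frac{14723}{16217}\right) + 22606\right) - 30449} = - \frac{79491}{\left(- \frac{165040903}{49283463} + 22606\right) - 30449} = - \frac{79491}{\frac{1113936923675}{49283463} - 30449} = - \frac{79491}{- \frac{386695241212}{49283463}} = \left(-79491\right) \left(- \frac{49283463}{386695241212}\right) = \frac{3917591757333}{386695241212}$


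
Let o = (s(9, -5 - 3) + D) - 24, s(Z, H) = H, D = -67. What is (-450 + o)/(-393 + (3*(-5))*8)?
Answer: 61/57 ≈ 1.0702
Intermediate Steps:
o = -99 (o = ((-5 - 3) - 67) - 24 = (-8 - 67) - 24 = -75 - 24 = -99)
(-450 + o)/(-393 + (3*(-5))*8) = (-450 - 99)/(-393 + (3*(-5))*8) = -549/(-393 - 15*8) = -549/(-393 - 120) = -549/(-513) = -549*(-1/513) = 61/57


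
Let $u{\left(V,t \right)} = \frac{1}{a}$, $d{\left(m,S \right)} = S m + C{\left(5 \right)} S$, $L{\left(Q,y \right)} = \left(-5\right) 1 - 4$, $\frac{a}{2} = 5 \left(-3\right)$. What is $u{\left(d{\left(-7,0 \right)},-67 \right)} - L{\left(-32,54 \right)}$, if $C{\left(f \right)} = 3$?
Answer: $\frac{269}{30} \approx 8.9667$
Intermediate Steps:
$a = -30$ ($a = 2 \cdot 5 \left(-3\right) = 2 \left(-15\right) = -30$)
$L{\left(Q,y \right)} = -9$ ($L{\left(Q,y \right)} = -5 - 4 = -9$)
$d{\left(m,S \right)} = 3 S + S m$ ($d{\left(m,S \right)} = S m + 3 S = 3 S + S m$)
$u{\left(V,t \right)} = - \frac{1}{30}$ ($u{\left(V,t \right)} = \frac{1}{-30} = - \frac{1}{30}$)
$u{\left(d{\left(-7,0 \right)},-67 \right)} - L{\left(-32,54 \right)} = - \frac{1}{30} - -9 = - \frac{1}{30} + 9 = \frac{269}{30}$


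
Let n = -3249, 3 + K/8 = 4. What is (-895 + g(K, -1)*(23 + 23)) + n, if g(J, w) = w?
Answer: -4190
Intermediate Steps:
K = 8 (K = -24 + 8*4 = -24 + 32 = 8)
(-895 + g(K, -1)*(23 + 23)) + n = (-895 - (23 + 23)) - 3249 = (-895 - 1*46) - 3249 = (-895 - 46) - 3249 = -941 - 3249 = -4190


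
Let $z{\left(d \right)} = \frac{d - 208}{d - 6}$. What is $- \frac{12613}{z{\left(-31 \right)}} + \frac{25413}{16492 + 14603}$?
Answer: $- \frac{4835123996}{2477235} \approx -1951.8$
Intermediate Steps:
$z{\left(d \right)} = \frac{-208 + d}{-6 + d}$
$- \frac{12613}{z{\left(-31 \right)}} + \frac{25413}{16492 + 14603} = - \frac{12613}{\frac{1}{-6 - 31} \left(-208 - 31\right)} + \frac{25413}{16492 + 14603} = - \frac{12613}{\frac{1}{-37} \left(-239\right)} + \frac{25413}{31095} = - \frac{12613}{\left(- \frac{1}{37}\right) \left(-239\right)} + 25413 \cdot \frac{1}{31095} = - \frac{12613}{\frac{239}{37}} + \frac{8471}{10365} = \left(-12613\right) \frac{37}{239} + \frac{8471}{10365} = - \frac{466681}{239} + \frac{8471}{10365} = - \frac{4835123996}{2477235}$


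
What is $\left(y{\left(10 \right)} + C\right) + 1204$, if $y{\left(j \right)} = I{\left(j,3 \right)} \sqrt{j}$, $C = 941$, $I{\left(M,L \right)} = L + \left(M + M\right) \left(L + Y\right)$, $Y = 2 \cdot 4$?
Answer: $2145 + 223 \sqrt{10} \approx 2850.2$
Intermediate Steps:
$Y = 8$
$I{\left(M,L \right)} = L + 2 M \left(8 + L\right)$ ($I{\left(M,L \right)} = L + \left(M + M\right) \left(L + 8\right) = L + 2 M \left(8 + L\right)$)
$y{\left(j \right)} = \sqrt{j} \left(3 + 22 j\right)$ ($y{\left(j \right)} = \left(3 + 16 j + 2 \cdot 3 j\right) \sqrt{j} = \left(3 + 16 j + 6 j\right) \sqrt{j} = \left(3 + 22 j\right) \sqrt{j} = \sqrt{j} \left(3 + 22 j\right)$)
$\left(y{\left(10 \right)} + C\right) + 1204 = \left(\sqrt{10} \left(3 + 22 \cdot 10\right) + 941\right) + 1204 = \left(\sqrt{10} \left(3 + 220\right) + 941\right) + 1204 = \left(\sqrt{10} \cdot 223 + 941\right) + 1204 = \left(223 \sqrt{10} + 941\right) + 1204 = \left(941 + 223 \sqrt{10}\right) + 1204 = 2145 + 223 \sqrt{10}$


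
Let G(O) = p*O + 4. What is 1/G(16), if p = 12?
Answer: 1/196 ≈ 0.0051020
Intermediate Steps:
G(O) = 4 + 12*O (G(O) = 12*O + 4 = 4 + 12*O)
1/G(16) = 1/(4 + 12*16) = 1/(4 + 192) = 1/196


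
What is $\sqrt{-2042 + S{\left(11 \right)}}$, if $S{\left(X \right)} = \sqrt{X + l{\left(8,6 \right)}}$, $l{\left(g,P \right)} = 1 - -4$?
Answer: $i \sqrt{2038} \approx 45.144 i$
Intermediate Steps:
$l{\left(g,P \right)} = 5$ ($l{\left(g,P \right)} = 1 + 4 = 5$)
$S{\left(X \right)} = \sqrt{5 + X}$ ($S{\left(X \right)} = \sqrt{X + 5} = \sqrt{5 + X}$)
$\sqrt{-2042 + S{\left(11 \right)}} = \sqrt{-2042 + \sqrt{5 + 11}} = \sqrt{-2042 + \sqrt{16}} = \sqrt{-2042 + 4} = \sqrt{-2038} = i \sqrt{2038}$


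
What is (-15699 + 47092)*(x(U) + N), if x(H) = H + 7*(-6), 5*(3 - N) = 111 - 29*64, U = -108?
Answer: 6341386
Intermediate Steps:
N = 352 (N = 3 - (111 - 29*64)/5 = 3 - (111 - 1856)/5 = 3 - ⅕*(-1745) = 3 + 349 = 352)
x(H) = -42 + H (x(H) = H - 42 = -42 + H)
(-15699 + 47092)*(x(U) + N) = (-15699 + 47092)*((-42 - 108) + 352) = 31393*(-150 + 352) = 31393*202 = 6341386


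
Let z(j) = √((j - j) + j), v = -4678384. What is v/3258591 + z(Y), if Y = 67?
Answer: -4678384/3258591 + √67 ≈ 6.7496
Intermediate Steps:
z(j) = √j (z(j) = √(0 + j) = √j)
v/3258591 + z(Y) = -4678384/3258591 + √67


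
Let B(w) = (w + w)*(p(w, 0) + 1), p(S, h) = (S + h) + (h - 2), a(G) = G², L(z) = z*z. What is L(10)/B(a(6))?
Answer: 5/126 ≈ 0.039683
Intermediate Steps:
L(z) = z²
p(S, h) = -2 + S + 2*h (p(S, h) = (S + h) + (-2 + h) = -2 + S + 2*h)
B(w) = 2*w*(-1 + w) (B(w) = (w + w)*((-2 + w + 2*0) + 1) = (2*w)*((-2 + w + 0) + 1) = (2*w)*((-2 + w) + 1) = (2*w)*(-1 + w) = 2*w*(-1 + w))
L(10)/B(a(6)) = 10²/((2*6²*(-1 + 6²))) = 100/((2*36*(-1 + 36))) = 100/((2*36*35)) = 100/2520 = 100*(1/2520) = 5/126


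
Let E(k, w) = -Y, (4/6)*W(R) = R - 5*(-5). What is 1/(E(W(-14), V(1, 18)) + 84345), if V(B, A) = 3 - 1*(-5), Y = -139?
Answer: 1/84484 ≈ 1.1837e-5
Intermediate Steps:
W(R) = 75/2 + 3*R/2 (W(R) = 3*(R - 5*(-5))/2 = 3*(R + 25)/2 = 3*(25 + R)/2 = 75/2 + 3*R/2)
V(B, A) = 8 (V(B, A) = 3 + 5 = 8)
E(k, w) = 139 (E(k, w) = -1*(-139) = 139)
1/(E(W(-14), V(1, 18)) + 84345) = 1/(139 + 84345) = 1/84484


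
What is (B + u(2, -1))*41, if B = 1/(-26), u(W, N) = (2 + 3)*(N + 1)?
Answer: -41/26 ≈ -1.5769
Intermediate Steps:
u(W, N) = 5 + 5*N (u(W, N) = 5*(1 + N) = 5 + 5*N)
B = -1/26 ≈ -0.038462
(B + u(2, -1))*41 = (-1/26 + (5 + 5*(-1)))*41 = (-1/26 + (5 - 5))*41 = (-1/26 + 0)*41 = -1/26*41 = -41/26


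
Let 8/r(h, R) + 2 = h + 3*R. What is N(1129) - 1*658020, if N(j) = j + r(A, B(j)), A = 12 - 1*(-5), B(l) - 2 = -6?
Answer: -1970665/3 ≈ -6.5689e+5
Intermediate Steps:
B(l) = -4 (B(l) = 2 - 6 = -4)
A = 17 (A = 12 + 5 = 17)
r(h, R) = 8/(-2 + h + 3*R) (r(h, R) = 8/(-2 + (h + 3*R)) = 8/(-2 + h + 3*R))
N(j) = 8/3 + j (N(j) = j + 8/(-2 + 17 + 3*(-4)) = j + 8/(-2 + 17 - 12) = j + 8/3 = 8/3 + j)
N(1129) - 1*658020 = (8/3 + 1129) - 1*658020 = 3395/3 - 658020 = -1970665/3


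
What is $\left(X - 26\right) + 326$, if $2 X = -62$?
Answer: $269$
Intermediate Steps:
$X = -31$ ($X = \frac{1}{2} \left(-62\right) = -31$)
$\left(X - 26\right) + 326 = \left(-31 - 26\right) + 326 = -57 + 326 = 269$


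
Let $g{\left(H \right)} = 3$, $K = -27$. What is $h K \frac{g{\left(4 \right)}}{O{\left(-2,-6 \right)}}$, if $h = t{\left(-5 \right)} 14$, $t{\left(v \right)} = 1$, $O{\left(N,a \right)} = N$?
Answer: $567$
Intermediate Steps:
$h = 14$ ($h = 1 \cdot 14 = 14$)
$h K \frac{g{\left(4 \right)}}{O{\left(-2,-6 \right)}} = 14 \left(-27\right) \frac{3}{-2} = - 378 \cdot 3 \left(- \frac{1}{2}\right) = \left(-378\right) \left(- \frac{3}{2}\right) = 567$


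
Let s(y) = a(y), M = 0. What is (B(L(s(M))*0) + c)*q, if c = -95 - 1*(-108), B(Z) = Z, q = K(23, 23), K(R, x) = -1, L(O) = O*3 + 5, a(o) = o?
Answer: -13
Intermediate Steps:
s(y) = y
L(O) = 5 + 3*O (L(O) = 3*O + 5 = 5 + 3*O)
q = -1
c = 13 (c = -95 + 108 = 13)
(B(L(s(M))*0) + c)*q = ((5 + 3*0)*0 + 13)*(-1) = ((5 + 0)*0 + 13)*(-1) = (5*0 + 13)*(-1) = (0 + 13)*(-1) = 13*(-1) = -13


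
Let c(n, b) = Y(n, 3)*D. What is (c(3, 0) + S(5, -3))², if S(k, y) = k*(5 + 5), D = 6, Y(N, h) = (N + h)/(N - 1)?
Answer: 4624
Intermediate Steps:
Y(N, h) = (N + h)/(-1 + N)
S(k, y) = 10*k (S(k, y) = k*10 = 10*k)
c(n, b) = 6*(3 + n)/(-1 + n) (c(n, b) = ((n + 3)/(-1 + n))*6 = ((3 + n)/(-1 + n))*6 = 6*(3 + n)/(-1 + n))
(c(3, 0) + S(5, -3))² = (6*(3 + 3)/(-1 + 3) + 10*5)² = (6*6/2 + 50)² = (6*(½)*6 + 50)² = (18 + 50)² = 68² = 4624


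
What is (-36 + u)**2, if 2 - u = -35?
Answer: 1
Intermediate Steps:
u = 37 (u = 2 - 1*(-35) = 2 + 35 = 37)
(-36 + u)**2 = (-36 + 37)**2 = 1**2 = 1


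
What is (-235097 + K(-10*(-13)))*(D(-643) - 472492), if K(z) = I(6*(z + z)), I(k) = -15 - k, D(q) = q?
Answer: 111977806720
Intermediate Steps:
K(z) = -15 - 12*z (K(z) = -15 - 6*(z + z) = -15 - 6*2*z = -15 - 12*z)
(-235097 + K(-10*(-13)))*(D(-643) - 472492) = (-235097 + (-15 - (-120)*(-13)))*(-643 - 472492) = (-235097 + (-15 - 12*130))*(-473135) = (-235097 + (-15 - 1560))*(-473135) = (-235097 - 1575)*(-473135) = -236672*(-473135) = 111977806720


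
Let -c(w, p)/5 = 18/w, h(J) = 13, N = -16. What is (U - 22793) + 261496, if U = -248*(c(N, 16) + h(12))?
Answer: 234084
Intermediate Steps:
c(w, p) = -90/w
U = -4619 (U = -248*(-90/(-16) + 13) = -248*(-90*(-1/16) + 13) = -248*(45/8 + 13) = -248*149/8 = -4619)
(U - 22793) + 261496 = (-4619 - 22793) + 261496 = -27412 + 261496 = 234084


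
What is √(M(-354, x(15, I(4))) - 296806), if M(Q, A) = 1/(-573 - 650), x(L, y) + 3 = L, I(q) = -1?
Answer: I*√443941342797/1223 ≈ 544.8*I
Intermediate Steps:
x(L, y) = -3 + L
M(Q, A) = -1/1223 (M(Q, A) = 1/(-1223) = -1/1223)
√(M(-354, x(15, I(4))) - 296806) = √(-1/1223 - 296806) = √(-362993739/1223) = I*√443941342797/1223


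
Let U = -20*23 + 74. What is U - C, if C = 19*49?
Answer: -1317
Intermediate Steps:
C = 931
U = -386 (U = -460 + 74 = -386)
U - C = -386 - 1*931 = -386 - 931 = -1317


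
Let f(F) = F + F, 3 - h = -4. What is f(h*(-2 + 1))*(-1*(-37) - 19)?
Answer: -252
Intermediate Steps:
h = 7 (h = 3 - 1*(-4) = 3 + 4 = 7)
f(F) = 2*F
f(h*(-2 + 1))*(-1*(-37) - 19) = (2*(7*(-2 + 1)))*(-1*(-37) - 19) = (2*(7*(-1)))*(37 - 19) = (2*(-7))*18 = -14*18 = -252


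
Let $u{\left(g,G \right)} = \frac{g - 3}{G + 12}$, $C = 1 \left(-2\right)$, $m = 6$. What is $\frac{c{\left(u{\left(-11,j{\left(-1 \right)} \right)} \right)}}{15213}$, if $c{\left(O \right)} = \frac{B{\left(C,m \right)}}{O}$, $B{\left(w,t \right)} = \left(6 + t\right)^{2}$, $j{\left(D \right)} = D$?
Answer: $- \frac{24}{3227} \approx -0.0074372$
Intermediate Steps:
$C = -2$
$u{\left(g,G \right)} = \frac{-3 + g}{12 + G}$
$c{\left(O \right)} = \frac{144}{O}$ ($c{\left(O \right)} = \frac{\left(6 + 6\right)^{2}}{O} = \frac{12^{2}}{O} = \frac{144}{O}$)
$\frac{c{\left(u{\left(-11,j{\left(-1 \right)} \right)} \right)}}{15213} = \frac{144 \frac{1}{\frac{1}{12 - 1} \left(-3 - 11\right)}}{15213} = \frac{144}{\frac{1}{11} \left(-14\right)} \frac{1}{15213} = \frac{144}{- \frac{14}{11}} \cdot \frac{1}{15213} = 144 \left(- \frac{11}{14}\right) \frac{1}{15213} = \left(- \frac{792}{7}\right) \frac{1}{15213} = - \frac{24}{3227}$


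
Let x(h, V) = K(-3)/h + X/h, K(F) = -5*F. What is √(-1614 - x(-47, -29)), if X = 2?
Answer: I*√3564527/47 ≈ 40.17*I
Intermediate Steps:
x(h, V) = 17/h (x(h, V) = (-5*(-3))/h + 2/h = 15/h + 2/h = 17/h)
√(-1614 - x(-47, -29)) = √(-1614 - 17/(-47)) = √(-1614 - 17*(-1)/47) = √(-1614 - 1*(-17/47)) = √(-1614 + 17/47) = √(-75841/47) = I*√3564527/47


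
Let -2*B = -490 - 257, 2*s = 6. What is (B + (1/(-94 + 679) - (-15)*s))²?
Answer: 239754184609/1368900 ≈ 1.7514e+5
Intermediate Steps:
s = 3 (s = (½)*6 = 3)
B = 747/2 (B = -(-490 - 257)/2 = -½*(-747) = 747/2 ≈ 373.50)
(B + (1/(-94 + 679) - (-15)*s))² = (747/2 + (1/(-94 + 679) - (-15)*3))² = (747/2 + (1/585 - 1*(-45)))² = (747/2 + (1/585 + 45))² = (747/2 + 26326/585)² = (489647/1170)² = 239754184609/1368900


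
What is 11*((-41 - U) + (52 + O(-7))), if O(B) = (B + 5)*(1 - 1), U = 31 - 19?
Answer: -11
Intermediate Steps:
U = 12
O(B) = 0 (O(B) = (5 + B)*0 = 0)
11*((-41 - U) + (52 + O(-7))) = 11*((-41 - 1*12) + (52 + 0)) = 11*((-41 - 12) + 52) = 11*(-53 + 52) = 11*(-1) = -11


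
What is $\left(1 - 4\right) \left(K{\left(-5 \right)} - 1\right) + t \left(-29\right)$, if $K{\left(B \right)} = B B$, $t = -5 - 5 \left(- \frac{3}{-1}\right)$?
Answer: $508$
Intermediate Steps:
$t = -20$ ($t = -5 - 5 \left(\left(-3\right) \left(-1\right)\right) = -5 - 15 = -20$)
$K{\left(B \right)} = B^{2}$
$\left(1 - 4\right) \left(K{\left(-5 \right)} - 1\right) + t \left(-29\right) = \left(1 - 4\right) \left(\left(-5\right)^{2} - 1\right) - -580 = \left(1 - 4\right) \left(25 - 1\right) + 580 = \left(-3\right) 24 + 580 = -72 + 580 = 508$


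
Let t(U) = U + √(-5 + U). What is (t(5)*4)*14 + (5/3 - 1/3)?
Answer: 844/3 ≈ 281.33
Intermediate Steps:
(t(5)*4)*14 + (5/3 - 1/3) = ((5 + √(-5 + 5))*4)*14 + (5/3 - 1/3) = ((5 + √0)*4)*14 + (5*(⅓) - 1*⅓) = ((5 + 0)*4)*14 + (5/3 - ⅓) = (5*4)*14 + 4/3 = 20*14 + 4/3 = 280 + 4/3 = 844/3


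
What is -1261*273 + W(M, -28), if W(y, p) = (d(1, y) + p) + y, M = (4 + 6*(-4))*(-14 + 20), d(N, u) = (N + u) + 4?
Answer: -344516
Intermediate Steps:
d(N, u) = 4 + N + u
M = -120 (M = (4 - 24)*6 = -20*6 = -120)
W(y, p) = 5 + p + 2*y (W(y, p) = ((4 + 1 + y) + p) + y = ((5 + y) + p) + y = (5 + p + y) + y = 5 + p + 2*y)
-1261*273 + W(M, -28) = -1261*273 + (5 - 28 + 2*(-120)) = -344253 + (5 - 28 - 240) = -344253 - 263 = -344516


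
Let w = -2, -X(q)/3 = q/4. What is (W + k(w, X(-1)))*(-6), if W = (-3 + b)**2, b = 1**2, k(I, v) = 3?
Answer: -42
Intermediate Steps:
X(q) = -3*q/4
b = 1
W = 4 (W = (-3 + 1)**2 = (-2)**2 = 4)
(W + k(w, X(-1)))*(-6) = (4 + 3)*(-6) = 7*(-6) = -42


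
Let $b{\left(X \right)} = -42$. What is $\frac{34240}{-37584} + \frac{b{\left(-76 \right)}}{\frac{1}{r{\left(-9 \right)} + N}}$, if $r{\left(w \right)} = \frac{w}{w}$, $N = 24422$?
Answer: $- \frac{2409526474}{2349} \approx -1.0258 \cdot 10^{6}$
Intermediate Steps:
$r{\left(w \right)} = 1$
$\frac{34240}{-37584} + \frac{b{\left(-76 \right)}}{\frac{1}{r{\left(-9 \right)} + N}} = \frac{34240}{-37584} - \frac{42}{\frac{1}{1 + 24422}} = 34240 \left(- \frac{1}{37584}\right) - \frac{42}{\frac{1}{24423}} = - \frac{2140}{2349} - 42 \frac{1}{\frac{1}{24423}} = - \frac{2140}{2349} - 1025766 = - \frac{2409526474}{2349}$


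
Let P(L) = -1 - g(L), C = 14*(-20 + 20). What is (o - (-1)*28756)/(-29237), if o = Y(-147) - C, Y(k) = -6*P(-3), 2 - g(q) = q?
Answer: -28792/29237 ≈ -0.98478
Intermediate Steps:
C = 0 (C = 14*0 = 0)
g(q) = 2 - q
P(L) = -3 + L (P(L) = -1 - (2 - L) = -1 + (-2 + L) = -3 + L)
Y(k) = 36 (Y(k) = -6*(-3 - 3) = -6*(-6) = 36)
o = 36 (o = 36 - 1*0 = 36 + 0 = 36)
(o - (-1)*28756)/(-29237) = (36 - (-1)*28756)/(-29237) = (36 - 1*(-28756))*(-1/29237) = (36 + 28756)*(-1/29237) = 28792*(-1/29237) = -28792/29237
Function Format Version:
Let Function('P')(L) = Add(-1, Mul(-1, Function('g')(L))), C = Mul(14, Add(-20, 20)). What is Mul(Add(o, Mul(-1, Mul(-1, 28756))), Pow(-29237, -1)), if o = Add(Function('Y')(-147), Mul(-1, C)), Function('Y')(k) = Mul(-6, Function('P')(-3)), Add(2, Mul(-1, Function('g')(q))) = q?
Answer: Rational(-28792, 29237) ≈ -0.98478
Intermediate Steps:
C = 0 (C = Mul(14, 0) = 0)
Function('g')(q) = Add(2, Mul(-1, q))
Function('P')(L) = Add(-3, L) (Function('P')(L) = Add(-1, Mul(-1, Add(2, Mul(-1, L)))) = Add(-1, Add(-2, L)) = Add(-3, L))
Function('Y')(k) = 36 (Function('Y')(k) = Mul(-6, Add(-3, -3)) = Mul(-6, -6) = 36)
o = 36 (o = Add(36, Mul(-1, 0)) = Add(36, 0) = 36)
Mul(Add(o, Mul(-1, Mul(-1, 28756))), Pow(-29237, -1)) = Mul(Add(36, Mul(-1, Mul(-1, 28756))), Pow(-29237, -1)) = Mul(Add(36, Mul(-1, -28756)), Rational(-1, 29237)) = Mul(Add(36, 28756), Rational(-1, 29237)) = Mul(28792, Rational(-1, 29237)) = Rational(-28792, 29237)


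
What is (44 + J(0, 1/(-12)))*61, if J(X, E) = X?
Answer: 2684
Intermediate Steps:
(44 + J(0, 1/(-12)))*61 = (44 + 0)*61 = 44*61 = 2684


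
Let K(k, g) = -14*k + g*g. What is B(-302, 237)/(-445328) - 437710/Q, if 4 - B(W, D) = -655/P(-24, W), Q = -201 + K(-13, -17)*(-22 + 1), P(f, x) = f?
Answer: 29988423683/691423104 ≈ 43.372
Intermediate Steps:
K(k, g) = g² - 14*k (K(k, g) = -14*k + g² = g² - 14*k)
Q = -10092 (Q = -201 + ((-17)² - 14*(-13))*(-22 + 1) = -201 + (289 + 182)*(-21) = -201 + 471*(-21) = -201 - 9891 = -10092)
B(W, D) = -559/24 (B(W, D) = 4 - (-655)/(-24) = 4 - (-655)*(-1)/24 = 4 - 1*655/24 = 4 - 655/24 = -559/24)
B(-302, 237)/(-445328) - 437710/Q = -559/24/(-445328) - 437710/(-10092) = -559/24*(-1/445328) - 437710*(-1/10092) = 43/822144 + 218855/5046 = 29988423683/691423104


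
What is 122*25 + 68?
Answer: 3118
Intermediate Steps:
122*25 + 68 = 3050 + 68 = 3118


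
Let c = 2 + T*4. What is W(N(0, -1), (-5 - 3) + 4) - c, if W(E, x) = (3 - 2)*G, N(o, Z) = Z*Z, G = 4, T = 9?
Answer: -34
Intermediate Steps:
N(o, Z) = Z**2
W(E, x) = 4 (W(E, x) = (3 - 2)*4 = 1*4 = 4)
c = 38 (c = 2 + 9*4 = 2 + 36 = 38)
W(N(0, -1), (-5 - 3) + 4) - c = 4 - 1*38 = 4 - 38 = -34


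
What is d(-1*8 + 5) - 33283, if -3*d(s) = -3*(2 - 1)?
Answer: -33282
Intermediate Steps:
d(s) = 1 (d(s) = -(-1)*(2 - 1) = -(-1) = -1/3*(-3) = 1)
d(-1*8 + 5) - 33283 = 1 - 33283 = -33282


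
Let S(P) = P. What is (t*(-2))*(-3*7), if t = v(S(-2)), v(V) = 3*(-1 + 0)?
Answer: -126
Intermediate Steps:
v(V) = -3 (v(V) = 3*(-1) = -3)
t = -3
(t*(-2))*(-3*7) = (-3*(-2))*(-3*7) = 6*(-21) = -126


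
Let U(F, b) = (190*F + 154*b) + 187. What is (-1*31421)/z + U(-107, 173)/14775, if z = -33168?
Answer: 226601369/163352400 ≈ 1.3872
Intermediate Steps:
U(F, b) = 187 + 154*b + 190*F (U(F, b) = (154*b + 190*F) + 187 = 187 + 154*b + 190*F)
(-1*31421)/z + U(-107, 173)/14775 = -1*31421/(-33168) + (187 + 154*173 + 190*(-107))/14775 = -31421*(-1/33168) + (187 + 26642 - 20330)*(1/14775) = 31421/33168 + 6499*(1/14775) = 31421/33168 + 6499/14775 = 226601369/163352400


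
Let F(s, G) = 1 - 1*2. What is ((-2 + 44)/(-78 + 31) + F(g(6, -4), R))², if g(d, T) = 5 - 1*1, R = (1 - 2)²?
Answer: 7921/2209 ≈ 3.5858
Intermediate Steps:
R = 1 (R = (-1)² = 1)
g(d, T) = 4 (g(d, T) = 5 - 1 = 4)
F(s, G) = -1 (F(s, G) = 1 - 2 = -1)
((-2 + 44)/(-78 + 31) + F(g(6, -4), R))² = ((-2 + 44)/(-78 + 31) - 1)² = (42/(-47) - 1)² = (42*(-1/47) - 1)² = (-42/47 - 1)² = (-89/47)² = 7921/2209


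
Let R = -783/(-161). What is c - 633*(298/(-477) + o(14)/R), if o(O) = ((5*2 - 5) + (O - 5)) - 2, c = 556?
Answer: -2814674/4611 ≈ -610.43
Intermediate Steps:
R = 783/161 (R = -783*(-1/161) = 783/161 ≈ 4.8634)
o(O) = -2 + O (o(O) = ((10 - 5) + (-5 + O)) - 2 = (5 + (-5 + O)) - 2 = O - 2 = -2 + O)
c - 633*(298/(-477) + o(14)/R) = 556 - 633*(298/(-477) + (-2 + 14)/(783/161)) = 556 - 633*(298*(-1/477) + 12*(161/783)) = 556 - 633*(-298/477 + 644/261) = 556 - 633*25490/13833 = 556 - 5378390/4611 = -2814674/4611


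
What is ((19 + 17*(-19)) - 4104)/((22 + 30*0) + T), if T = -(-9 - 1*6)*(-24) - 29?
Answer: 4408/367 ≈ 12.011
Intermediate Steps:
T = -389 (T = -(-9 - 6)*(-24) - 29 = -1*(-15)*(-24) - 29 = 15*(-24) - 29 = -360 - 29 = -389)
((19 + 17*(-19)) - 4104)/((22 + 30*0) + T) = ((19 + 17*(-19)) - 4104)/((22 + 30*0) - 389) = ((19 - 323) - 4104)/((22 + 0) - 389) = (-304 - 4104)/(22 - 389) = -4408/(-367) = -4408*(-1/367) = 4408/367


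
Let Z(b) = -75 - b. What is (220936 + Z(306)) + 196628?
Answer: 417183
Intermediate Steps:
(220936 + Z(306)) + 196628 = (220936 + (-75 - 1*306)) + 196628 = (220936 + (-75 - 306)) + 196628 = (220936 - 381) + 196628 = 220555 + 196628 = 417183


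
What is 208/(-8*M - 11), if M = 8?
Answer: -208/75 ≈ -2.7733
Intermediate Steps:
208/(-8*M - 11) = 208/(-8*8 - 11) = 208/(-64 - 11) = 208/(-75) = 208*(-1/75) = -208/75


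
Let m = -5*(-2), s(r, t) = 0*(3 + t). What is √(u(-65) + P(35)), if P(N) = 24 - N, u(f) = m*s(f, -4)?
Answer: I*√11 ≈ 3.3166*I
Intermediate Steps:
s(r, t) = 0
m = 10
u(f) = 0 (u(f) = 10*0 = 0)
√(u(-65) + P(35)) = √(0 + (24 - 1*35)) = √(0 + (24 - 35)) = √(0 - 11) = √(-11) = I*√11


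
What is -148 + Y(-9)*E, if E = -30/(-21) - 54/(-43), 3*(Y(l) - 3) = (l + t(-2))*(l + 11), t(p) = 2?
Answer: -137684/903 ≈ -152.47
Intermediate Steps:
Y(l) = 3 + (2 + l)*(11 + l)/3 (Y(l) = 3 + ((l + 2)*(l + 11))/3 = 3 + ((2 + l)*(11 + l))/3 = 3 + (2 + l)*(11 + l)/3)
E = 808/301 (E = -30*(-1/21) - 54*(-1/43) = 10/7 + 54/43 = 808/301 ≈ 2.6844)
-148 + Y(-9)*E = -148 + (31/3 + (⅓)*(-9)² + (13/3)*(-9))*(808/301) = -148 + (31/3 + (⅓)*81 - 39)*(808/301) = -148 + (31/3 + 27 - 39)*(808/301) = -148 - 5/3*808/301 = -148 - 4040/903 = -137684/903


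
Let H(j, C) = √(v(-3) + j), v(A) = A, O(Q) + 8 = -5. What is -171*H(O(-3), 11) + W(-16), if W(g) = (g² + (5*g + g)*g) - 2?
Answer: 1790 - 684*I ≈ 1790.0 - 684.0*I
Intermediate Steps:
O(Q) = -13 (O(Q) = -8 - 5 = -13)
H(j, C) = √(-3 + j)
W(g) = -2 + 7*g² (W(g) = (g² + (6*g)*g) - 2 = (g² + 6*g²) - 2 = 7*g² - 2 = -2 + 7*g²)
-171*H(O(-3), 11) + W(-16) = -171*√(-3 - 13) + (-2 + 7*(-16)²) = -684*I + (-2 + 7*256) = -684*I + (-2 + 1792) = -684*I + 1790 = 1790 - 684*I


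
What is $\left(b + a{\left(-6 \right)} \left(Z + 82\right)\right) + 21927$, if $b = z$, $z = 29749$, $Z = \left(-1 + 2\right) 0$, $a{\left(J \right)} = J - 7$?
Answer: $50610$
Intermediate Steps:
$a{\left(J \right)} = -7 + J$
$Z = 0$ ($Z = 1 \cdot 0 = 0$)
$b = 29749$
$\left(b + a{\left(-6 \right)} \left(Z + 82\right)\right) + 21927 = \left(29749 + \left(-7 - 6\right) \left(0 + 82\right)\right) + 21927 = \left(29749 - 1066\right) + 21927 = 28683 + 21927 = 50610$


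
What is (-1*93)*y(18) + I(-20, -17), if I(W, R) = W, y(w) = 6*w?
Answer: -10064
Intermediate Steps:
(-1*93)*y(18) + I(-20, -17) = (-1*93)*(6*18) - 20 = -93*108 - 20 = -10044 - 20 = -10064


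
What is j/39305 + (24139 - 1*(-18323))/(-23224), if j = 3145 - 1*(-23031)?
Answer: -530528743/456409660 ≈ -1.1624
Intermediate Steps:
j = 26176 (j = 3145 + 23031 = 26176)
j/39305 + (24139 - 1*(-18323))/(-23224) = 26176/39305 + (24139 - 1*(-18323))/(-23224) = 26176*(1/39305) + (24139 + 18323)*(-1/23224) = 26176/39305 + 42462*(-1/23224) = 26176/39305 - 21231/11612 = -530528743/456409660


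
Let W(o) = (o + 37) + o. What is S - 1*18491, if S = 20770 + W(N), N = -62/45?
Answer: 104096/45 ≈ 2313.2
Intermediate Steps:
N = -62/45 (N = -62*1/45 = -62/45 ≈ -1.3778)
W(o) = 37 + 2*o (W(o) = (37 + o) + o = 37 + 2*o)
S = 936191/45 (S = 20770 + (37 + 2*(-62/45)) = 20770 + (37 - 124/45) = 20770 + 1541/45 = 936191/45 ≈ 20804.)
S - 1*18491 = 936191/45 - 1*18491 = 936191/45 - 18491 = 104096/45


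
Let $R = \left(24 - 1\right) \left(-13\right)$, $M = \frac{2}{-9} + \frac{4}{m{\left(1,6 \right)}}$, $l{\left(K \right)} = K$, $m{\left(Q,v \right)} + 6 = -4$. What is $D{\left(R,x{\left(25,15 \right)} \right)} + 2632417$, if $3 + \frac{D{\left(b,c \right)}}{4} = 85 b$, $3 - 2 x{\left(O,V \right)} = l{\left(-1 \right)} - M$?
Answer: $2530745$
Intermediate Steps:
$m{\left(Q,v \right)} = -10$ ($m{\left(Q,v \right)} = -6 - 4 = -10$)
$M = - \frac{28}{45}$ ($M = \frac{2}{-9} + \frac{4}{-10} = 2 \left(- \frac{1}{9}\right) + 4 \left(- \frac{1}{10}\right) = - \frac{2}{9} - \frac{2}{5} = - \frac{28}{45} \approx -0.62222$)
$R = -299$ ($R = 23 \left(-13\right) = -299$)
$x{\left(O,V \right)} = \frac{76}{45}$ ($x{\left(O,V \right)} = \frac{3}{2} - \frac{-1 - - \frac{28}{45}}{2} = \frac{3}{2} - \frac{-1 + \frac{28}{45}}{2} = \frac{3}{2} - - \frac{17}{90} = \frac{3}{2} + \frac{17}{90} = \frac{76}{45}$)
$D{\left(b,c \right)} = -12 + 340 b$ ($D{\left(b,c \right)} = -12 + 4 \cdot 85 b = -12 + 340 b$)
$D{\left(R,x{\left(25,15 \right)} \right)} + 2632417 = \left(-12 + 340 \left(-299\right)\right) + 2632417 = \left(-12 - 101660\right) + 2632417 = -101672 + 2632417 = 2530745$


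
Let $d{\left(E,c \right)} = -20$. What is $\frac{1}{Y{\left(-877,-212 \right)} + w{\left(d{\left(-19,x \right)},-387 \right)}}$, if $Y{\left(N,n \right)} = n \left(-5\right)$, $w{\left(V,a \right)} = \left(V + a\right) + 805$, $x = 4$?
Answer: $\frac{1}{1458} \approx 0.00068587$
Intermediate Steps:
$w{\left(V,a \right)} = 805 + V + a$
$Y{\left(N,n \right)} = - 5 n$
$\frac{1}{Y{\left(-877,-212 \right)} + w{\left(d{\left(-19,x \right)},-387 \right)}} = \frac{1}{\left(-5\right) \left(-212\right) - -398} = \frac{1}{1060 + 398} = \frac{1}{1458}$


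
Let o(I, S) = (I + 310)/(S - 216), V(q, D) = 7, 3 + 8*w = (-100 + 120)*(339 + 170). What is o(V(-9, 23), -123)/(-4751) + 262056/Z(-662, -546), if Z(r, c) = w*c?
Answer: -562459105393/1491577747023 ≈ -0.37709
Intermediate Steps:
w = 10177/8 (w = -3/8 + ((-100 + 120)*(339 + 170))/8 = -3/8 + (20*509)/8 = -3/8 + (⅛)*10180 = -3/8 + 2545/2 = 10177/8 ≈ 1272.1)
o(I, S) = (310 + I)/(-216 + S)
Z(r, c) = 10177*c/8
o(V(-9, 23), -123)/(-4751) + 262056/Z(-662, -546) = ((310 + 7)/(-216 - 123))/(-4751) + 262056/(((10177/8)*(-546))) = (317/(-339))*(-1/4751) + 262056/(-2778321/4) = -1/339*317*(-1/4751) + 262056*(-4/2778321) = -317/339*(-1/4751) - 349408/926107 = 317/1610589 - 349408/926107 = -562459105393/1491577747023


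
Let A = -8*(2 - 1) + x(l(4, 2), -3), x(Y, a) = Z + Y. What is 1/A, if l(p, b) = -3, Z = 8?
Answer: -1/3 ≈ -0.33333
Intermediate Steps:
x(Y, a) = 8 + Y
A = -3 (A = -8*(2 - 1) + (8 - 3) = -8*1 + 5 = -8 + 5 = -3)
1/A = 1/(-3) = -1/3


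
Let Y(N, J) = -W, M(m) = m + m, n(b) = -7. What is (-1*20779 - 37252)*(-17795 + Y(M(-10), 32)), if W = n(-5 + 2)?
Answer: 1032255428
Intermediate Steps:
M(m) = 2*m
W = -7
Y(N, J) = 7 (Y(N, J) = -1*(-7) = 7)
(-1*20779 - 37252)*(-17795 + Y(M(-10), 32)) = (-1*20779 - 37252)*(-17795 + 7) = (-20779 - 37252)*(-17788) = -58031*(-17788) = 1032255428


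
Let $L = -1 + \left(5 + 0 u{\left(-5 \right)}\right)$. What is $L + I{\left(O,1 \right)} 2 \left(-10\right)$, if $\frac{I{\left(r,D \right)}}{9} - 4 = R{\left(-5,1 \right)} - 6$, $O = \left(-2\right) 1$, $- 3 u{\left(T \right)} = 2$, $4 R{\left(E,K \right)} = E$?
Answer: $589$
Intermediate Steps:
$R{\left(E,K \right)} = \frac{E}{4}$
$u{\left(T \right)} = - \frac{2}{3}$ ($u{\left(T \right)} = \left(- \frac{1}{3}\right) 2 = - \frac{2}{3}$)
$O = -2$
$I{\left(r,D \right)} = - \frac{117}{4}$ ($I{\left(r,D \right)} = 36 + 9 \left(\frac{1}{4} \left(-5\right) - 6\right) = 36 + 9 \left(- \frac{5}{4} - 6\right) = 36 + 9 \left(- \frac{29}{4}\right) = 36 - \frac{261}{4} = - \frac{117}{4}$)
$L = 4$ ($L = -1 + \left(5 + 0 \left(- \frac{2}{3}\right)\right) = -1 + \left(5 + 0\right) = -1 + 5 = 4$)
$L + I{\left(O,1 \right)} 2 \left(-10\right) = 4 - \frac{117 \cdot 2 \left(-10\right)}{4} = 4 - -585 = 4 + 585 = 589$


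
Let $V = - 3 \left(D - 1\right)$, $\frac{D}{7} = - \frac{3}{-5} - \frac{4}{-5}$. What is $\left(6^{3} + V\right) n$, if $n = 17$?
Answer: $\frac{16116}{5} \approx 3223.2$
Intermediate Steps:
$D = \frac{49}{5}$ ($D = 7 \left(- \frac{3}{-5} - \frac{4}{-5}\right) = 7 \left(\left(-3\right) \left(- \frac{1}{5}\right) - - \frac{4}{5}\right) = 7 \left(\frac{3}{5} + \frac{4}{5}\right) = 7 \cdot \frac{7}{5} = \frac{49}{5} \approx 9.8$)
$V = - \frac{132}{5}$ ($V = - 3 \left(\frac{49}{5} - 1\right) = \left(-3\right) \frac{44}{5} = - \frac{132}{5} \approx -26.4$)
$\left(6^{3} + V\right) n = \left(6^{3} - \frac{132}{5}\right) 17 = \left(216 - \frac{132}{5}\right) 17 = \frac{948}{5} \cdot 17 = \frac{16116}{5}$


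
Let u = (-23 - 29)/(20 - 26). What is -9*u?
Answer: -78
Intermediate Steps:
u = 26/3 (u = -52/(-6) = -52*(-⅙) = 26/3 ≈ 8.6667)
-9*u = -9*26/3 = -78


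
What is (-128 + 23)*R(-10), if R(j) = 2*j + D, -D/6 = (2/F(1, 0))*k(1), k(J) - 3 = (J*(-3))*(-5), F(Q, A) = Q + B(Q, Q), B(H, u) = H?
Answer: 13440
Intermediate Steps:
F(Q, A) = 2*Q (F(Q, A) = Q + Q = 2*Q)
k(J) = 3 + 15*J (k(J) = 3 + (J*(-3))*(-5) = 3 - 3*J*(-5) = 3 + 15*J)
D = -108 (D = -6*2/((2*1))*(3 + 15*1) = -6*2/2*(3 + 15) = -6*2*(½)*18 = -6*18 = -108)
R(j) = -108 + 2*j (R(j) = 2*j - 108 = -108 + 2*j)
(-128 + 23)*R(-10) = (-128 + 23)*(-108 + 2*(-10)) = -105*(-108 - 20) = -105*(-128) = 13440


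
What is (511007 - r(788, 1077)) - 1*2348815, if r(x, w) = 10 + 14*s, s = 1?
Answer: -1837832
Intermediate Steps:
r(x, w) = 24 (r(x, w) = 10 + 14*1 = 10 + 14 = 24)
(511007 - r(788, 1077)) - 1*2348815 = (511007 - 1*24) - 1*2348815 = (511007 - 24) - 2348815 = 510983 - 2348815 = -1837832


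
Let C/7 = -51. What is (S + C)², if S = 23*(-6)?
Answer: 245025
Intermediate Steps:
C = -357 (C = 7*(-51) = -357)
S = -138
(S + C)² = (-138 - 357)² = (-495)² = 245025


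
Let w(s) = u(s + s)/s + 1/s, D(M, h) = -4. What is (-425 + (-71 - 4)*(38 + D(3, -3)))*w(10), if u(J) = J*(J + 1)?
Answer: -250495/2 ≈ -1.2525e+5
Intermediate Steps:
u(J) = J*(1 + J)
w(s) = 2 + 1/s + 4*s (w(s) = ((s + s)*(1 + (s + s)))/s + 1/s = ((2*s)*(1 + 2*s))/s + 1/s = (2*s*(1 + 2*s))/s + 1/s = (2 + 4*s) + 1/s = 2 + 1/s + 4*s)
(-425 + (-71 - 4)*(38 + D(3, -3)))*w(10) = (-425 + (-71 - 4)*(38 - 4))*(2 + 1/10 + 4*10) = (-425 - 75*34)*(2 + ⅒ + 40) = (-425 - 2550)*(421/10) = -2975*421/10 = -250495/2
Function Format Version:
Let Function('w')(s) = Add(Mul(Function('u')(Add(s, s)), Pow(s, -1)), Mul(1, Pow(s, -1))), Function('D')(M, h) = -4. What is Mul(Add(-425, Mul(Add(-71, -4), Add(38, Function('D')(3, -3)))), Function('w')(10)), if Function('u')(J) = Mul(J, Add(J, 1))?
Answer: Rational(-250495, 2) ≈ -1.2525e+5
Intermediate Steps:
Function('u')(J) = Mul(J, Add(1, J))
Function('w')(s) = Add(2, Pow(s, -1), Mul(4, s)) (Function('w')(s) = Add(Mul(Mul(Add(s, s), Add(1, Add(s, s))), Pow(s, -1)), Mul(1, Pow(s, -1))) = Add(Mul(Mul(Mul(2, s), Add(1, Mul(2, s))), Pow(s, -1)), Pow(s, -1)) = Add(Mul(Mul(2, s, Add(1, Mul(2, s))), Pow(s, -1)), Pow(s, -1)) = Add(Add(2, Mul(4, s)), Pow(s, -1)) = Add(2, Pow(s, -1), Mul(4, s)))
Mul(Add(-425, Mul(Add(-71, -4), Add(38, Function('D')(3, -3)))), Function('w')(10)) = Mul(Add(-425, Mul(Add(-71, -4), Add(38, -4))), Add(2, Pow(10, -1), Mul(4, 10))) = Mul(Add(-425, Mul(-75, 34)), Add(2, Rational(1, 10), 40)) = Mul(Add(-425, -2550), Rational(421, 10)) = Mul(-2975, Rational(421, 10)) = Rational(-250495, 2)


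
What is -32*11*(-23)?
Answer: 8096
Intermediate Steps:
-32*11*(-23) = -352*(-23) = 8096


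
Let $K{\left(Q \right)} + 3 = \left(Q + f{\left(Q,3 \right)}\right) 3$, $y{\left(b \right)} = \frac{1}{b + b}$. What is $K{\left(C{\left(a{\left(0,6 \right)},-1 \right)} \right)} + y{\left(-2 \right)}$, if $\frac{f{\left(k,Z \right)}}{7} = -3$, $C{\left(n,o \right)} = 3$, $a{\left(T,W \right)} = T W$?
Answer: $- \frac{229}{4} \approx -57.25$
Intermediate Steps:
$y{\left(b \right)} = \frac{1}{2 b}$
$f{\left(k,Z \right)} = -21$ ($f{\left(k,Z \right)} = 7 \left(-3\right) = -21$)
$K{\left(Q \right)} = -66 + 3 Q$ ($K{\left(Q \right)} = -3 + \left(Q - 21\right) 3 = -3 + \left(-21 + Q\right) 3 = -3 + \left(-63 + 3 Q\right) = -66 + 3 Q$)
$K{\left(C{\left(a{\left(0,6 \right)},-1 \right)} \right)} + y{\left(-2 \right)} = \left(-66 + 3 \cdot 3\right) + \frac{1}{2 \left(-2\right)} = \left(-66 + 9\right) + \frac{1}{2} \left(- \frac{1}{2}\right) = -57 - \frac{1}{4} = - \frac{229}{4}$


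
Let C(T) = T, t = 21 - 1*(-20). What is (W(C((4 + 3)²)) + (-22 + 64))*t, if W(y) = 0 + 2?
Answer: 1804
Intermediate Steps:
t = 41 (t = 21 + 20 = 41)
W(y) = 2
(W(C((4 + 3)²)) + (-22 + 64))*t = (2 + (-22 + 64))*41 = (2 + 42)*41 = 44*41 = 1804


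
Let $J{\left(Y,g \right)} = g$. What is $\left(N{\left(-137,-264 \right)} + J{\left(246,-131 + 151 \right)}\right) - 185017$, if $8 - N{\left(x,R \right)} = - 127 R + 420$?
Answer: $-218937$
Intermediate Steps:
$N{\left(x,R \right)} = -412 + 127 R$ ($N{\left(x,R \right)} = 8 - \left(- 127 R + 420\right) = 8 - \left(420 - 127 R\right) = 8 + \left(-420 + 127 R\right) = -412 + 127 R$)
$\left(N{\left(-137,-264 \right)} + J{\left(246,-131 + 151 \right)}\right) - 185017 = \left(\left(-412 + 127 \left(-264\right)\right) + \left(-131 + 151\right)\right) - 185017 = \left(\left(-412 - 33528\right) + 20\right) - 185017 = \left(-33940 + 20\right) - 185017 = -33920 - 185017 = -218937$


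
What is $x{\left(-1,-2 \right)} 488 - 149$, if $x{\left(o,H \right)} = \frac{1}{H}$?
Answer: $-393$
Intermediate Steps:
$x{\left(-1,-2 \right)} 488 - 149 = \frac{1}{-2} \cdot 488 - 149 = \left(- \frac{1}{2}\right) 488 - 149 = -244 - 149 = -393$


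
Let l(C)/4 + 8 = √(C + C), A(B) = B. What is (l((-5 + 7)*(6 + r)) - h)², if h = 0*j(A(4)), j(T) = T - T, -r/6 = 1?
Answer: 1024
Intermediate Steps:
r = -6 (r = -6*1 = -6)
j(T) = 0
l(C) = -32 + 4*√2*√C (l(C) = -32 + 4*√(C + C) = -32 + 4*√(2*C) = -32 + 4*(√2*√C) = -32 + 4*√2*√C)
h = 0 (h = 0*0 = 0)
(l((-5 + 7)*(6 + r)) - h)² = ((-32 + 4*√2*√((-5 + 7)*(6 - 6))) - 1*0)² = ((-32 + 4*√2*√(2*0)) + 0)² = ((-32 + 4*√2*√0) + 0)² = ((-32 + 4*√2*0) + 0)² = ((-32 + 0) + 0)² = (-32 + 0)² = (-32)² = 1024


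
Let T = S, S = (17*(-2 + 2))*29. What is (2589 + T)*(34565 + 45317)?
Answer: 206814498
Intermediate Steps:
S = 0 (S = (17*0)*29 = 0*29 = 0)
T = 0
(2589 + T)*(34565 + 45317) = (2589 + 0)*(34565 + 45317) = 2589*79882 = 206814498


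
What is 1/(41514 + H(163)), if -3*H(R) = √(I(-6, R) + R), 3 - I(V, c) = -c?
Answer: 373626/15510709435 + 3*√329/15510709435 ≈ 2.4092e-5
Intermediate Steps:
I(V, c) = 3 + c (I(V, c) = 3 - (-1)*c = 3 + c)
H(R) = -√(3 + 2*R)/3 (H(R) = -√((3 + R) + R)/3 = -√(3 + 2*R)/3)
1/(41514 + H(163)) = 1/(41514 - √(3 + 2*163)/3) = 1/(41514 - √(3 + 326)/3) = 1/(41514 - √329/3)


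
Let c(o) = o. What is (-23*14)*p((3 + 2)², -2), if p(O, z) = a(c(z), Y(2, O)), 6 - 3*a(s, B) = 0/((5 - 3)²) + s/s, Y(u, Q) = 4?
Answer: -1610/3 ≈ -536.67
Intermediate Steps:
a(s, B) = 5/3 (a(s, B) = 2 - (0/((5 - 3)²) + s/s)/3 = 2 - (0/(2²) + 1)/3 = 2 - (0/4 + 1)/3 = 2 - (0*(¼) + 1)/3 = 2 - (0 + 1)/3 = 2 - ⅓*1 = 2 - ⅓ = 5/3)
p(O, z) = 5/3
(-23*14)*p((3 + 2)², -2) = -23*14*(5/3) = -322*5/3 = -1610/3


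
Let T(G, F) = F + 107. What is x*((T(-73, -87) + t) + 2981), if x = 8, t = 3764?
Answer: 54120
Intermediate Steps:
T(G, F) = 107 + F
x*((T(-73, -87) + t) + 2981) = 8*(((107 - 87) + 3764) + 2981) = 8*((20 + 3764) + 2981) = 8*(3784 + 2981) = 8*6765 = 54120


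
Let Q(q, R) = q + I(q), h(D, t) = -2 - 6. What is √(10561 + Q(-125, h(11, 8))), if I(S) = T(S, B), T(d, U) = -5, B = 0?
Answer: 3*√1159 ≈ 102.13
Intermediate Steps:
I(S) = -5
h(D, t) = -8
Q(q, R) = -5 + q (Q(q, R) = q - 5 = -5 + q)
√(10561 + Q(-125, h(11, 8))) = √(10561 + (-5 - 125)) = √(10561 - 130) = √10431 = 3*√1159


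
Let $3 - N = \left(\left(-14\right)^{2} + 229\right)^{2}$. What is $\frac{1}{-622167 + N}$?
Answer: $- \frac{1}{802789} \approx -1.2457 \cdot 10^{-6}$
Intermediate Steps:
$N = -180622$ ($N = 3 - \left(\left(-14\right)^{2} + 229\right)^{2} = 3 - \left(196 + 229\right)^{2} = 3 - 425^{2} = 3 - 180625 = -180622$)
$\frac{1}{-622167 + N} = \frac{1}{-622167 - 180622} = \frac{1}{-802789} = - \frac{1}{802789}$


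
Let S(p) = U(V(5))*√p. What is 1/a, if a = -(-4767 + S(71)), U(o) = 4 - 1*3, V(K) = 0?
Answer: 4767/22724218 + √71/22724218 ≈ 0.00021015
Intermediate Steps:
U(o) = 1 (U(o) = 4 - 3 = 1)
S(p) = √p (S(p) = 1*√p = √p)
a = 4767 - √71 (a = -(-4767 + √71) = 4767 - √71 ≈ 4758.6)
1/a = 1/(4767 - √71)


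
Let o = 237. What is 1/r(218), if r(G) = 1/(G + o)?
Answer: 455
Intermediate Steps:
r(G) = 1/(237 + G) (r(G) = 1/(G + 237) = 1/(237 + G))
1/r(218) = 1/(1/(237 + 218)) = 1/(1/455) = 455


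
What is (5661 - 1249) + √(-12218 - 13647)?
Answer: 4412 + I*√25865 ≈ 4412.0 + 160.83*I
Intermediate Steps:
(5661 - 1249) + √(-12218 - 13647) = 4412 + √(-25865) = 4412 + I*√25865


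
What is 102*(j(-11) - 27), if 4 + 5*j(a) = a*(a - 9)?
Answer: 8262/5 ≈ 1652.4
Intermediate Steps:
j(a) = -⅘ + a*(-9 + a)/5 (j(a) = -⅘ + (a*(a - 9))/5 = -⅘ + (a*(-9 + a))/5 = -⅘ + a*(-9 + a)/5)
102*(j(-11) - 27) = 102*((-⅘ - 9/5*(-11) + (⅕)*(-11)²) - 27) = 102*((-⅘ + 99/5 + (⅕)*121) - 27) = 102*((-⅘ + 99/5 + 121/5) - 27) = 102*(216/5 - 27) = 102*(81/5) = 8262/5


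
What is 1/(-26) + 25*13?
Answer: 8449/26 ≈ 324.96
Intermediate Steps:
1/(-26) + 25*13 = -1/26 + 325 = 8449/26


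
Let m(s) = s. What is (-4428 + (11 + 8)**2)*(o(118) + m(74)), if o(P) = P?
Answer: -780864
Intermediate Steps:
(-4428 + (11 + 8)**2)*(o(118) + m(74)) = (-4428 + (11 + 8)**2)*(118 + 74) = (-4428 + 19**2)*192 = (-4428 + 361)*192 = -4067*192 = -780864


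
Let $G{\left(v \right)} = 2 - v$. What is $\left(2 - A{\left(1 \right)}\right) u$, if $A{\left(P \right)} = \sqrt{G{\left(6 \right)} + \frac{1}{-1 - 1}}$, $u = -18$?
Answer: $-36 + 27 i \sqrt{2} \approx -36.0 + 38.184 i$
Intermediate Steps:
$A{\left(P \right)} = \frac{3 i \sqrt{2}}{2}$ ($A{\left(P \right)} = \sqrt{\left(2 - 6\right) + \frac{1}{-1 - 1}} = \sqrt{\left(2 - 6\right) + \frac{1}{-2}} = \sqrt{-4 - \frac{1}{2}} = \sqrt{- \frac{9}{2}} = \frac{3 i \sqrt{2}}{2}$)
$\left(2 - A{\left(1 \right)}\right) u = \left(2 - \frac{3 i \sqrt{2}}{2}\right) \left(-18\right) = -36 + 27 i \sqrt{2}$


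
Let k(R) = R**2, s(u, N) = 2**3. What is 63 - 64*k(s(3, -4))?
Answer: -4033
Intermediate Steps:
s(u, N) = 8
63 - 64*k(s(3, -4)) = 63 - 64*8**2 = 63 - 64*64 = 63 - 4096 = -4033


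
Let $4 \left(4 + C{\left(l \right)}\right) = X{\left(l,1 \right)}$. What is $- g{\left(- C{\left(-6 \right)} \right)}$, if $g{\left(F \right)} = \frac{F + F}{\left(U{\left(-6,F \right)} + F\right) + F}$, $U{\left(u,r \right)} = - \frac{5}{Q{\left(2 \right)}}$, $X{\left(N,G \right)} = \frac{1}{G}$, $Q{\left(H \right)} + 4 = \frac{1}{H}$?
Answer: $- \frac{21}{25} \approx -0.84$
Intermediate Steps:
$Q{\left(H \right)} = -4 + \frac{1}{H}$
$C{\left(l \right)} = - \frac{15}{4}$ ($C{\left(l \right)} = -4 + \frac{1}{4 \cdot 1} = -4 + \frac{1}{4} \cdot 1 = -4 + \frac{1}{4} = - \frac{15}{4}$)
$U{\left(u,r \right)} = \frac{10}{7}$ ($U{\left(u,r \right)} = - \frac{5}{-4 + \frac{1}{2}} = - \frac{5}{- \frac{7}{2}} = \left(-5\right) \left(- \frac{2}{7}\right) = \frac{10}{7}$)
$g{\left(F \right)} = \frac{2 F}{\frac{10}{7} + 2 F}$ ($g{\left(F \right)} = \frac{F + F}{\left(\frac{10}{7} + F\right) + F} = \frac{2 F}{\frac{10}{7} + 2 F}$)
$- g{\left(- C{\left(-6 \right)} \right)} = - \frac{7 \left(\left(-1\right) \left(- \frac{15}{4}\right)\right)}{5 + 7 \left(\left(-1\right) \left(- \frac{15}{4}\right)\right)} = - \frac{7 \cdot 15}{4 \left(5 + 7 \cdot \frac{15}{4}\right)} = - \frac{7 \cdot 15}{4 \left(5 + \frac{105}{4}\right)} = - \frac{7 \cdot 15}{4 \cdot \frac{125}{4}} = - \frac{7 \cdot 15 \cdot 4}{4 \cdot 125} = \left(-1\right) \frac{21}{25} = - \frac{21}{25}$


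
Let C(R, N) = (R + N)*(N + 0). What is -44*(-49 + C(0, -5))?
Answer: 1056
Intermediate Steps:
C(R, N) = N*(N + R) (C(R, N) = (N + R)*N = N*(N + R))
-44*(-49 + C(0, -5)) = -44*(-49 - 5*(-5 + 0)) = -44*(-49 - 5*(-5)) = -44*(-49 + 25) = -44*(-24) = 1056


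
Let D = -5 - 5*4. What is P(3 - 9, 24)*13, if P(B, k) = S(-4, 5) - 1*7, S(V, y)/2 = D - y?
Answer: -871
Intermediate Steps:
D = -25 (D = -5 - 20 = -25)
S(V, y) = -50 - 2*y (S(V, y) = 2*(-25 - y) = -50 - 2*y)
P(B, k) = -67 (P(B, k) = (-50 - 2*5) - 1*7 = (-50 - 10) - 7 = -60 - 7 = -67)
P(3 - 9, 24)*13 = -67*13 = -871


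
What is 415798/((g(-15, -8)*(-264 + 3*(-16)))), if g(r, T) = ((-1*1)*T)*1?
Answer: -207899/1248 ≈ -166.59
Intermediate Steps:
g(r, T) = -T (g(r, T) = -T*1 = -T)
415798/((g(-15, -8)*(-264 + 3*(-16)))) = 415798/(((-1*(-8))*(-264 + 3*(-16)))) = 415798/((8*(-264 - 48))) = 415798/((8*(-312))) = 415798/(-2496) = 415798*(-1/2496) = -207899/1248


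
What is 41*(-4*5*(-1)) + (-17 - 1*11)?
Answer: 792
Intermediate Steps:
41*(-4*5*(-1)) + (-17 - 1*11) = 41*(-20*(-1)) + (-17 - 11) = 41*20 - 28 = 820 - 28 = 792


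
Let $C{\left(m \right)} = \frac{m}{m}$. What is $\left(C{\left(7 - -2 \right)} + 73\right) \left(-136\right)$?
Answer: $-10064$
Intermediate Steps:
$C{\left(m \right)} = 1$
$\left(C{\left(7 - -2 \right)} + 73\right) \left(-136\right) = \left(1 + 73\right) \left(-136\right) = 74 \left(-136\right) = -10064$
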